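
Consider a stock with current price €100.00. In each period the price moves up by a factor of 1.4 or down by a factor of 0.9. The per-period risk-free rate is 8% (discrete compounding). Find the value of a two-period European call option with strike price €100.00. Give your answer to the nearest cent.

€20.94

Risk-neutral probability p = (1 + 0.08 − 0.9)/(1.4 − 0.9) = 0.1800/0.5000 = 0.3600
Terminal stock prices: S_uu = 196, S_ud = 126, S_dd = 81
Terminal payoffs (S − K): max(96, 0) = 96, max(26, 0) = 26, max(-19, 0) = 0
Node u (S = 140): V_u = 1/1.08·[0.3600·96.0000 + 0.6400·26.0000] = 47.4074
Node d (S = 90): V_d = 1/1.08·[0.3600·26.0000 + 0.6400·0.0000] = 8.6667
Node 0 (S = 100): V_0 = 1/1.08·[0.3600·47.4074 + 0.6400·8.6667] = 20.9383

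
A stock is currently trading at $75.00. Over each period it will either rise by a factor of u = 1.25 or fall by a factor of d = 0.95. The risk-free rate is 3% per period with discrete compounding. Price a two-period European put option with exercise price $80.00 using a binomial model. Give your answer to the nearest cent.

$6.24

Risk-neutral probability p = (1 + 0.03 − 0.95)/(1.25 − 0.95) = 0.0800/0.3000 = 0.2667
Terminal stock prices: S_uu = 117.2, S_ud = 89.06, S_dd = 67.69
Terminal payoffs (K − S): max(-37.19, 0) = 0, max(-9.062, 0) = 0, max(12.31, 0) = 12.31
Node u (S = 93.75): V_u = 1/1.03·[0.2667·0.0000 + 0.7333·0.0000] = 0.0000
Node d (S = 71.25): V_d = 1/1.03·[0.2667·0.0000 + 0.7333·12.3125] = 8.7662
Node 0 (S = 75): V_0 = 1/1.03·[0.2667·0.0000 + 0.7333·8.7662] = 6.2413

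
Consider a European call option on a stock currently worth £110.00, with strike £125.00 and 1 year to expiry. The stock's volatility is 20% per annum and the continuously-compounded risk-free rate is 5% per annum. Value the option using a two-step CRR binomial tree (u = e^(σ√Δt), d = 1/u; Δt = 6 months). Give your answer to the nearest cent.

CRR parameters: u = e^(σ√Δt) = e^(0.2·√0.5) = 1.1519, d = 1/u = 0.8681
Per-period rate: rΔt = 0.05·0.5 = 0.025, so R = e^0.025 = 1.0253
Risk-neutral probability p = (e^0.025 − 0.8681)/(1.1519 − 0.8681) = 0.1572/0.2838 = 0.5539
Terminal stock prices: S_uu = 146, S_ud = 110, S_dd = 82.9
Terminal payoffs (S − K): max(20.96, 0) = 20.96, max(-15, 0) = 0, max(-42.1, 0) = 0
Node u (S = 126.7): V_u = e^(−0.025)·[0.5539·20.9586 + 0.4461·0.0000] = 11.3225
Node d (S = 95.49): V_d = e^(−0.025)·[0.5539·0.0000 + 0.4461·0.0000] = 0.0000
Node 0 (S = 110): V_0 = e^(−0.025)·[0.5539·11.3225 + 0.4461·0.0000] = 6.1168

£6.12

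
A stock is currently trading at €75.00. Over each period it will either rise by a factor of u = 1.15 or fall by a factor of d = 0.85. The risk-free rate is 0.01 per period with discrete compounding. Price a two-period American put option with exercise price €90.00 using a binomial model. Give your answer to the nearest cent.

Risk-neutral probability p = (1 + 0.01 − 0.85)/(1.15 − 0.85) = 0.1600/0.3000 = 0.5333
Terminal stock prices: S_uu = 99.19, S_ud = 73.31, S_dd = 54.19
Terminal payoffs (K − S): max(-9.187, 0) = 0, max(16.69, 0) = 16.69, max(35.81, 0) = 35.81
Node u (S = 86.25): continuation = 1/1.01·[0.5333·0.0000 + 0.4667·16.6875] = 7.7104; exercise value = 3.7500 ≤ continuation, so V_u = 7.7104
Node d (S = 63.75): continuation = 1/1.01·[0.5333·16.6875 + 0.4667·35.8125] = 25.3589; exercise value = 26.2500 > continuation, so V_d = 26.2500 (exercise)
Node 0 (S = 75): continuation = 1/1.01·[0.5333·7.7104 + 0.4667·26.2500] = 16.2002; exercise value = 15.0000 ≤ continuation, so V_0 = 16.2002

€16.20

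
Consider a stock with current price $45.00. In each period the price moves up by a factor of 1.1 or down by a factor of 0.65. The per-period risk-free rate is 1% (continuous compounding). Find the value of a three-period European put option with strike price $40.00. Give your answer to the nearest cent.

$3.71

Risk-neutral probability p = (e^0.01 − 0.65)/(1.1 − 0.65) = 0.3601/0.4500 = 0.8001
Terminal stock prices: S_uuu = 59.9, S_uud = 35.39, S_udd = 20.91, S_ddd = 12.36
Terminal payoffs (K − S): max(-19.9, 0) = 0, max(4.607, 0) = 4.607, max(19.09, 0) = 19.09, max(27.64, 0) = 27.64
Node uu (S = 54.45): V_uu = e^(−0.01)·[0.8001·0.0000 + 0.1999·4.6075] = 0.9118
Node ud (S = 32.18): V_ud = e^(−0.01)·[0.8001·4.6075 + 0.1999·19.0862] = 7.4270
Node dd (S = 19.01): V_dd = e^(−0.01)·[0.8001·19.0862 + 0.1999·27.6419] = 20.5895
Node u (S = 49.5): V_u = e^(−0.01)·[0.8001·0.9118 + 0.1999·7.4270] = 2.1921
Node d (S = 29.25): V_d = e^(−0.01)·[0.8001·7.4270 + 0.1999·20.5895] = 9.9579
Node 0 (S = 45): V_0 = e^(−0.01)·[0.8001·2.1921 + 0.1999·9.9579] = 3.7071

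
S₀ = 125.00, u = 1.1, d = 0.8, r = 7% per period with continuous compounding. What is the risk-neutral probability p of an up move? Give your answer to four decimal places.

Risk-neutral probability p = (e^0.07 − 0.8)/(1.1 − 0.8) = 0.2725/0.3000 = 0.9084

p = 0.9084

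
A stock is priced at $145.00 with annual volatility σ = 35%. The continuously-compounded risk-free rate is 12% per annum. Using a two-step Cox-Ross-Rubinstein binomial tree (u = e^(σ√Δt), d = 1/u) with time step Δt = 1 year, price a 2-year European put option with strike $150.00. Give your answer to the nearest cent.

CRR parameters: u = e^(σ√Δt) = e^(0.35·√1) = 1.4191, d = 1/u = 0.7047
Per-period rate: rΔt = 0.12·1 = 0.12, so R = e^0.12 = 1.1275
Risk-neutral probability p = (e^0.12 − 0.7047)/(1.4191 − 0.7047) = 0.4228/0.7144 = 0.5919
Terminal stock prices: S_uu = 292, S_ud = 145, S_dd = 72
Terminal payoffs (K − S): max(-142, 0) = 0, max(5, 0) = 5, max(78, 0) = 78
Node u (S = 205.8): V_u = e^(−0.12)·[0.5919·0.0000 + 0.4081·5.0000] = 1.8100
Node d (S = 102.2): V_d = e^(−0.12)·[0.5919·5.0000 + 0.4081·77.9951] = 30.8583
Node 0 (S = 145): V_0 = e^(−0.12)·[0.5919·1.8100 + 0.4081·30.8583] = 12.1206

$12.12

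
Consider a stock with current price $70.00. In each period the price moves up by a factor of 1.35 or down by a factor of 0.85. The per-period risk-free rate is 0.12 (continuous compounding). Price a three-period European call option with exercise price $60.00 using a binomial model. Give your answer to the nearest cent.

Risk-neutral probability p = (e^0.12 − 0.85)/(1.35 − 0.85) = 0.2775/0.5000 = 0.5550
Terminal stock prices: S_uuu = 172.2, S_uud = 108.4, S_udd = 68.28, S_ddd = 42.99
Terminal payoffs (S − K): max(112.2, 0) = 112.2, max(48.44, 0) = 48.44, max(8.276, 0) = 8.276, max(-17.01, 0) = 0
Node uu (S = 127.6): V_uu = e^(−0.12)·[0.5550·112.2263 + 0.4450·48.4388] = 74.3598
Node ud (S = 80.33): V_ud = e^(−0.12)·[0.5550·48.4388 + 0.4450·8.2762] = 27.1098
Node dd (S = 50.57): V_dd = e^(−0.12)·[0.5550·8.2762 + 0.4450·0.0000] = 4.0739
Node u (S = 94.5): V_u = e^(−0.12)·[0.5550·74.3598 + 0.4450·27.1098] = 47.3023
Node d (S = 59.5): V_d = e^(−0.12)·[0.5550·27.1098 + 0.4450·4.0739] = 14.9523
Node 0 (S = 70): V_0 = e^(−0.12)·[0.5550·47.3023 + 0.4450·14.9523] = 29.1853

$29.19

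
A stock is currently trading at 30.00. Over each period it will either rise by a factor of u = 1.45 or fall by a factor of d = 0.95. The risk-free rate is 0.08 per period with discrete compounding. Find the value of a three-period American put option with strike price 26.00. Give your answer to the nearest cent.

Risk-neutral probability p = (1 + 0.08 − 0.95)/(1.45 − 0.95) = 0.1300/0.5000 = 0.2600
Terminal stock prices: S_uuu = 91.46, S_uud = 59.92, S_udd = 39.26, S_ddd = 25.72
Terminal payoffs (K − S): max(-65.46, 0) = 0, max(-33.92, 0) = 0, max(-13.26, 0) = 0, max(0.2788, 0) = 0.2788
Node uu (S = 63.08): continuation = 1/1.08·[0.2600·0.0000 + 0.7400·0.0000] = 0.0000; exercise value = 0.0000 ≤ continuation, so V_uu = 0.0000
Node ud (S = 41.32): continuation = 1/1.08·[0.2600·0.0000 + 0.7400·0.0000] = 0.0000; exercise value = 0.0000 ≤ continuation, so V_ud = 0.0000
Node dd (S = 27.07): continuation = 1/1.08·[0.2600·0.0000 + 0.7400·0.2788] = 0.1910; exercise value = 0.0000 ≤ continuation, so V_dd = 0.1910
Node u (S = 43.5): continuation = 1/1.08·[0.2600·0.0000 + 0.7400·0.0000] = 0.0000; exercise value = 0.0000 ≤ continuation, so V_u = 0.0000
Node d (S = 28.5): continuation = 1/1.08·[0.2600·0.0000 + 0.7400·0.1910] = 0.1309; exercise value = 0.0000 ≤ continuation, so V_d = 0.1309
Node 0 (S = 30): continuation = 1/1.08·[0.2600·0.0000 + 0.7400·0.1309] = 0.0897; exercise value = 0.0000 ≤ continuation, so V_0 = 0.0897

0.09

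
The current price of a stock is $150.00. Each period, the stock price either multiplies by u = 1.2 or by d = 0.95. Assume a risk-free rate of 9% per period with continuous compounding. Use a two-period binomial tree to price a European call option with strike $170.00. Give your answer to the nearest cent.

$13.19

Risk-neutral probability p = (e^0.09 − 0.95)/(1.2 − 0.95) = 0.1442/0.2500 = 0.5767
Terminal stock prices: S_uu = 216, S_ud = 171, S_dd = 135.4
Terminal payoffs (S − K): max(46, 0) = 46, max(1, 0) = 1, max(-34.62, 0) = 0
Node u (S = 180): V_u = e^(−0.09)·[0.5767·46.0000 + 0.4233·1.0000] = 24.6317
Node d (S = 142.5): V_d = e^(−0.09)·[0.5767·1.0000 + 0.4233·0.0000] = 0.5271
Node 0 (S = 150): V_0 = e^(−0.09)·[0.5767·24.6317 + 0.4233·0.5271] = 13.1863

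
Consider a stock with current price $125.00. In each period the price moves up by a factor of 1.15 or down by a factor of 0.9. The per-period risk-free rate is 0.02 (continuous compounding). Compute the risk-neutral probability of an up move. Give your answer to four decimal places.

Risk-neutral probability p = (e^0.02 − 0.9)/(1.15 − 0.9) = 0.1202/0.2500 = 0.4808

p = 0.4808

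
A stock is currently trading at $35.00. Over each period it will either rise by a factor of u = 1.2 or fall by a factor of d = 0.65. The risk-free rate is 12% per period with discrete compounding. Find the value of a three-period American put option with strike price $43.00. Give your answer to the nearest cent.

Risk-neutral probability p = (1 + 0.12 − 0.65)/(1.2 − 0.65) = 0.4700/0.5500 = 0.8545
Terminal stock prices: S_uuu = 60.48, S_uud = 32.76, S_udd = 17.75, S_ddd = 9.612
Terminal payoffs (K − S): max(-17.48, 0) = 0, max(10.24, 0) = 10.24, max(25.25, 0) = 25.25, max(33.39, 0) = 33.39
Node uu (S = 50.4): continuation = 1/1.12·[0.8545·0.0000 + 0.1455·10.2400] = 1.3299; exercise value = 0.0000 ≤ continuation, so V_uu = 1.3299
Node ud (S = 27.3): continuation = 1/1.12·[0.8545·10.2400 + 0.1455·25.2550] = 11.0929; exercise value = 15.7000 > continuation, so V_ud = 15.7000 (exercise)
Node dd (S = 14.79): continuation = 1/1.12·[0.8545·25.2550 + 0.1455·33.3881] = 23.6054; exercise value = 28.2125 > continuation, so V_dd = 28.2125 (exercise)
Node u (S = 42): continuation = 1/1.12·[0.8545·1.3299 + 0.1455·15.7000] = 3.0536; exercise value = 1.0000 ≤ continuation, so V_u = 3.0536
Node d (S = 22.75): continuation = 1/1.12·[0.8545·15.7000 + 0.1455·28.2125] = 15.6429; exercise value = 20.2500 > continuation, so V_d = 20.2500 (exercise)
Node 0 (S = 35): continuation = 1/1.12·[0.8545·3.0536 + 0.1455·20.2500] = 4.9598; exercise value = 8.0000 > continuation, so V_0 = 8.0000 (exercise)

$8.00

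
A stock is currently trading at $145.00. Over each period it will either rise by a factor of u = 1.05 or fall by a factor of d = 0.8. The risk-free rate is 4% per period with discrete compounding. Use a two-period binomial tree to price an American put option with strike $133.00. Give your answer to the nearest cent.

Risk-neutral probability p = (1 + 0.04 − 0.8)/(1.05 − 0.8) = 0.2400/0.2500 = 0.9600
Terminal stock prices: S_uu = 159.9, S_ud = 121.8, S_dd = 92.8
Terminal payoffs (K − S): max(-26.86, 0) = 0, max(11.2, 0) = 11.2, max(40.2, 0) = 40.2
Node u (S = 152.2): continuation = 1/1.04·[0.9600·0.0000 + 0.0400·11.2000] = 0.4308; exercise value = 0.0000 ≤ continuation, so V_u = 0.4308
Node d (S = 116): continuation = 1/1.04·[0.9600·11.2000 + 0.0400·40.2000] = 11.8846; exercise value = 17.0000 > continuation, so V_d = 17.0000 (exercise)
Node 0 (S = 145): continuation = 1/1.04·[0.9600·0.4308 + 0.0400·17.0000] = 1.0515; exercise value = 0.0000 ≤ continuation, so V_0 = 1.0515

$1.05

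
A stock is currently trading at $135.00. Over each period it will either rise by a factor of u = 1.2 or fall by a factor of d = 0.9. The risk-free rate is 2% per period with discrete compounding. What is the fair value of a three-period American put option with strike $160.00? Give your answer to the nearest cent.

$26.55

Risk-neutral probability p = (1 + 0.02 − 0.9)/(1.2 − 0.9) = 0.1200/0.3000 = 0.4000
Terminal stock prices: S_uuu = 233.3, S_uud = 175, S_udd = 131.2, S_ddd = 98.42
Terminal payoffs (K − S): max(-73.28, 0) = 0, max(-14.96, 0) = 0, max(28.78, 0) = 28.78, max(61.58, 0) = 61.58
Node uu (S = 194.4): continuation = 1/1.02·[0.4000·0.0000 + 0.6000·0.0000] = 0.0000; exercise value = 0.0000 ≤ continuation, so V_uu = 0.0000
Node ud (S = 145.8): continuation = 1/1.02·[0.4000·0.0000 + 0.6000·28.7800] = 16.9294; exercise value = 14.2000 ≤ continuation, so V_ud = 16.9294
Node dd (S = 109.4): continuation = 1/1.02·[0.4000·28.7800 + 0.6000·61.5850] = 47.5127; exercise value = 50.6500 > continuation, so V_dd = 50.6500 (exercise)
Node u (S = 162): continuation = 1/1.02·[0.4000·0.0000 + 0.6000·16.9294] = 9.9585; exercise value = 0.0000 ≤ continuation, so V_u = 9.9585
Node d (S = 121.5): continuation = 1/1.02·[0.4000·16.9294 + 0.6000·50.6500] = 36.4331; exercise value = 38.5000 > continuation, so V_d = 38.5000 (exercise)
Node 0 (S = 135): continuation = 1/1.02·[0.4000·9.9585 + 0.6000·38.5000] = 26.5523; exercise value = 25.0000 ≤ continuation, so V_0 = 26.5523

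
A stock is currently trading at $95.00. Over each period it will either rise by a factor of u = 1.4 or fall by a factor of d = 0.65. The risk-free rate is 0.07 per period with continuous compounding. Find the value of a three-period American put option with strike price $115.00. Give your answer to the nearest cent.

Risk-neutral probability p = (e^0.07 − 0.65)/(1.4 − 0.65) = 0.4225/0.7500 = 0.5633
Terminal stock prices: S_uuu = 260.7, S_uud = 121, S_udd = 56.19, S_ddd = 26.09
Terminal payoffs (K − S): max(-145.7, 0) = 0, max(-6.03, 0) = 0, max(58.81, 0) = 58.81, max(88.91, 0) = 88.91
Node uu (S = 186.2): continuation = e^(−0.07)·[0.5633·0.0000 + 0.4367·0.0000] = 0.0000; exercise value = 0.0000 ≤ continuation, so V_uu = 0.0000
Node ud (S = 86.45): continuation = e^(−0.07)·[0.5633·0.0000 + 0.4367·58.8075] = 23.9426; exercise value = 28.5500 > continuation, so V_ud = 28.5500 (exercise)
Node dd (S = 40.14): continuation = e^(−0.07)·[0.5633·58.8075 + 0.4367·88.9106] = 67.0878; exercise value = 74.8625 > continuation, so V_dd = 74.8625 (exercise)
Node u (S = 133): continuation = e^(−0.07)·[0.5633·0.0000 + 0.4367·28.5500] = 11.6237; exercise value = 0.0000 ≤ continuation, so V_u = 11.6237
Node d (S = 61.75): continuation = e^(−0.07)·[0.5633·28.5500 + 0.4367·74.8625] = 45.4753; exercise value = 53.2500 > continuation, so V_d = 53.2500 (exercise)
Node 0 (S = 95): continuation = e^(−0.07)·[0.5633·11.6237 + 0.4367·53.2500] = 27.7854; exercise value = 20.0000 ≤ continuation, so V_0 = 27.7854

$27.79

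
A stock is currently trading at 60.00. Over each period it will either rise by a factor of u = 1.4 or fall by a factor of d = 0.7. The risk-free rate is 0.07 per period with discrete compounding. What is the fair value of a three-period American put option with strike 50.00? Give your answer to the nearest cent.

5.69

Risk-neutral probability p = (1 + 0.07 − 0.7)/(1.4 − 0.7) = 0.3700/0.7000 = 0.5286
Terminal stock prices: S_uuu = 164.6, S_uud = 82.32, S_udd = 41.16, S_ddd = 20.58
Terminal payoffs (K − S): max(-114.6, 0) = 0, max(-32.32, 0) = 0, max(8.84, 0) = 8.84, max(29.42, 0) = 29.42
Node uu (S = 117.6): continuation = 1/1.07·[0.5286·0.0000 + 0.4714·0.0000] = 0.0000; exercise value = 0.0000 ≤ continuation, so V_uu = 0.0000
Node ud (S = 58.8): continuation = 1/1.07·[0.5286·0.0000 + 0.4714·8.8400] = 3.8948; exercise value = 0.0000 ≤ continuation, so V_ud = 3.8948
Node dd (S = 29.4): continuation = 1/1.07·[0.5286·8.8400 + 0.4714·29.4200] = 17.3290; exercise value = 20.6000 > continuation, so V_dd = 20.6000 (exercise)
Node u (S = 84): continuation = 1/1.07·[0.5286·0.0000 + 0.4714·3.8948] = 1.7160; exercise value = 0.0000 ≤ continuation, so V_u = 1.7160
Node d (S = 42): continuation = 1/1.07·[0.5286·3.8948 + 0.4714·20.6000] = 11.0001; exercise value = 8.0000 ≤ continuation, so V_d = 11.0001
Node 0 (S = 60): continuation = 1/1.07·[0.5286·1.7160 + 0.4714·11.0001] = 5.6942; exercise value = 0.0000 ≤ continuation, so V_0 = 5.6942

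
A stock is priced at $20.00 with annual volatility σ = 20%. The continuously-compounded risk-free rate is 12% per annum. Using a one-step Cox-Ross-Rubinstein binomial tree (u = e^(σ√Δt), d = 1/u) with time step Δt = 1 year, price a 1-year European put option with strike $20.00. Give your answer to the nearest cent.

$0.75

CRR parameters: u = e^(σ√Δt) = e^(0.2·√1) = 1.2214, d = 1/u = 0.8187
Per-period rate: rΔt = 0.12·1 = 0.12, so R = e^0.12 = 1.1275
Risk-neutral probability p = (e^0.12 − 0.8187)/(1.2214 − 0.8187) = 0.3088/0.4027 = 0.7668
Terminal stock prices: S_u = 24.43, S_d = 16.37
Terminal payoffs (K − S): max(-4.428, 0) = 0, max(3.625, 0) = 3.625
Node 0 (S = 20): V_0 = e^(−0.12)·[0.7668·0.0000 + 0.2332·3.6254] = 0.7499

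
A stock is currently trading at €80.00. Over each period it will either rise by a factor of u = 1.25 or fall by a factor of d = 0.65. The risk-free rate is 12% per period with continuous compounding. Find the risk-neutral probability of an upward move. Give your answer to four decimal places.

Risk-neutral probability p = (e^0.12 − 0.65)/(1.25 − 0.65) = 0.4775/0.6000 = 0.7958

p = 0.7958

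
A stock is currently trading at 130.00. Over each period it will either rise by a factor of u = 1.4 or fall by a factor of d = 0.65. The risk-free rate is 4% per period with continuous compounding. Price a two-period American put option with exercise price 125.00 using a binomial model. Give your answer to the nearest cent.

Risk-neutral probability p = (e^0.04 − 0.65)/(1.4 − 0.65) = 0.3908/0.7500 = 0.5211
Terminal stock prices: S_uu = 254.8, S_ud = 118.3, S_dd = 54.93
Terminal payoffs (K − S): max(-129.8, 0) = 0, max(6.7, 0) = 6.7, max(70.07, 0) = 70.07
Node u (S = 182): continuation = e^(−0.04)·[0.5211·0.0000 + 0.4789·6.7000] = 3.0829; exercise value = 0.0000 ≤ continuation, so V_u = 3.0829
Node d (S = 84.5): continuation = e^(−0.04)·[0.5211·6.7000 + 0.4789·70.0750] = 35.5987; exercise value = 40.5000 > continuation, so V_d = 40.5000 (exercise)
Node 0 (S = 130): continuation = e^(−0.04)·[0.5211·3.0829 + 0.4789·40.5000] = 20.1792; exercise value = 0.0000 ≤ continuation, so V_0 = 20.1792

20.18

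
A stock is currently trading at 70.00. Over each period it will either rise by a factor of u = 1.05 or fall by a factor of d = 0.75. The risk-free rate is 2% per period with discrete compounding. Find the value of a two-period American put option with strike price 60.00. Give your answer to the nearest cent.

Risk-neutral probability p = (1 + 0.02 − 0.75)/(1.05 − 0.75) = 0.2700/0.3000 = 0.9000
Terminal stock prices: S_uu = 77.17, S_ud = 55.12, S_dd = 39.38
Terminal payoffs (K − S): max(-17.17, 0) = 0, max(4.875, 0) = 4.875, max(20.62, 0) = 20.62
Node u (S = 73.5): continuation = 1/1.02·[0.9000·0.0000 + 0.1000·4.8750] = 0.4779; exercise value = 0.0000 ≤ continuation, so V_u = 0.4779
Node d (S = 52.5): continuation = 1/1.02·[0.9000·4.8750 + 0.1000·20.6250] = 6.3235; exercise value = 7.5000 > continuation, so V_d = 7.5000 (exercise)
Node 0 (S = 70): continuation = 1/1.02·[0.9000·0.4779 + 0.1000·7.5000] = 1.1570; exercise value = 0.0000 ≤ continuation, so V_0 = 1.1570

1.16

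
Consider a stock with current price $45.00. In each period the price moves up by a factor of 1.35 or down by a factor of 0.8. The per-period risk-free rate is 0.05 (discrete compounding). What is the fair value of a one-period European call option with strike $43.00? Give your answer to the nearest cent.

Risk-neutral probability p = (1 + 0.05 − 0.8)/(1.35 − 0.8) = 0.2500/0.5500 = 0.4545
Terminal stock prices: S_u = 60.75, S_d = 36
Terminal payoffs (S − K): max(17.75, 0) = 17.75, max(-7, 0) = 0
Node 0 (S = 45): V_0 = 1/1.05·[0.4545·17.7500 + 0.5455·0.0000] = 7.6840

$7.68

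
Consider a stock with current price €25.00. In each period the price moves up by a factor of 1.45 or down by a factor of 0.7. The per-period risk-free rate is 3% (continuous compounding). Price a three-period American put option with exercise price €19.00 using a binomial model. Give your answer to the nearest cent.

Risk-neutral probability p = (e^0.03 − 0.7)/(1.45 − 0.7) = 0.3305/0.7500 = 0.4406
Terminal stock prices: S_uuu = 76.22, S_uud = 36.79, S_udd = 17.76, S_ddd = 8.575
Terminal payoffs (K − S): max(-57.22, 0) = 0, max(-17.79, 0) = 0, max(1.238, 0) = 1.238, max(10.43, 0) = 10.43
Node uu (S = 52.56): continuation = e^(−0.03)·[0.4406·0.0000 + 0.5594·0.0000] = 0.0000; exercise value = 0.0000 ≤ continuation, so V_uu = 0.0000
Node ud (S = 25.38): continuation = e^(−0.03)·[0.4406·0.0000 + 0.5594·1.2375] = 0.6718; exercise value = 0.0000 ≤ continuation, so V_ud = 0.6718
Node dd (S = 12.25): continuation = e^(−0.03)·[0.4406·1.2375 + 0.5594·10.4250] = 6.1885; exercise value = 6.7500 > continuation, so V_dd = 6.7500 (exercise)
Node u (S = 36.25): continuation = e^(−0.03)·[0.4406·0.0000 + 0.5594·0.6718] = 0.3647; exercise value = 0.0000 ≤ continuation, so V_u = 0.3647
Node d (S = 17.5): continuation = e^(−0.03)·[0.4406·0.6718 + 0.5594·6.7500] = 3.9516; exercise value = 1.5000 ≤ continuation, so V_d = 3.9516
Node 0 (S = 25): continuation = e^(−0.03)·[0.4406·0.3647 + 0.5594·3.9516] = 2.3011; exercise value = 0.0000 ≤ continuation, so V_0 = 2.3011

€2.30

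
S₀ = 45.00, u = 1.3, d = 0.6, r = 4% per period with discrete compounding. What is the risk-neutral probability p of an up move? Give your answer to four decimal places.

Risk-neutral probability p = (1 + 0.04 − 0.6)/(1.3 − 0.6) = 0.4400/0.7000 = 0.6286

p = 0.6286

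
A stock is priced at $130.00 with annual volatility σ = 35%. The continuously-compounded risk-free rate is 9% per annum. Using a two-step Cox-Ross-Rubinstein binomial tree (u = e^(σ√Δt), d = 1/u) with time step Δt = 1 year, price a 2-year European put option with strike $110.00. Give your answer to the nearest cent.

$7.85

CRR parameters: u = e^(σ√Δt) = e^(0.35·√1) = 1.4191, d = 1/u = 0.7047
Per-period rate: rΔt = 0.09·1 = 0.09, so R = e^0.09 = 1.0942
Risk-neutral probability p = (e^0.09 − 0.7047)/(1.4191 − 0.7047) = 0.3895/0.7144 = 0.5452
Terminal stock prices: S_uu = 261.8, S_ud = 130, S_dd = 64.56
Terminal payoffs (K − S): max(-151.8, 0) = 0, max(-20, 0) = 0, max(45.44, 0) = 45.44
Node u (S = 184.5): V_u = e^(−0.09)·[0.5452·0.0000 + 0.4548·0.0000] = 0.0000
Node d (S = 91.61): V_d = e^(−0.09)·[0.5452·0.0000 + 0.4548·45.4439] = 18.8887
Node 0 (S = 130): V_0 = e^(−0.09)·[0.5452·0.0000 + 0.4548·18.8887] = 7.8510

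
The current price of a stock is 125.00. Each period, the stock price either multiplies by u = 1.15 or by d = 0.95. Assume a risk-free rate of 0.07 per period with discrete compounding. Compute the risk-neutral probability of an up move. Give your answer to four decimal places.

Risk-neutral probability p = (1 + 0.07 − 0.95)/(1.15 − 0.95) = 0.1200/0.2000 = 0.6000

p = 0.6000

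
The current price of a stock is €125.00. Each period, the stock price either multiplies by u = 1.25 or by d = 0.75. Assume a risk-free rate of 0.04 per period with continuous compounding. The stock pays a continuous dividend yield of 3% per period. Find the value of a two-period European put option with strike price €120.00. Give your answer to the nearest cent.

Per-period risk-free factor R = e^0.04 = 1.0408; dividend-adjusted growth = e^(0.04−0.03) = 1.0101.
Risk-neutral probability p = (1.0101 − 0.75)/(1.25 − 0.75) = 0.2601/0.5000 = 0.5201
Terminal stock prices: S_uu = 195.3, S_ud = 117.2, S_dd = 70.31
Terminal payoffs (K − S): max(-75.31, 0) = 0, max(2.812, 0) = 2.812, max(49.69, 0) = 49.69
Node u (S = 156.2): V_u = e^(−0.04)·[0.5201·0.0000 + 0.4799·2.8125] = 1.2968
Node d (S = 93.75): V_d = e^(−0.04)·[0.5201·2.8125 + 0.4799·49.6875] = 24.3155
Node 0 (S = 125): V_0 = e^(−0.04)·[0.5201·1.2968 + 0.4799·24.3155] = 11.8595

€11.86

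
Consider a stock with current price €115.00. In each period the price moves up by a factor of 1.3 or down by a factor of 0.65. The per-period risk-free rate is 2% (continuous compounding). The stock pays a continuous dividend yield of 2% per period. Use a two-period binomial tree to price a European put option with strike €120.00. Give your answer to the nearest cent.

Per-period risk-free factor R = e^0.02 = 1.0202; dividend-adjusted growth = e^(0.02−0.02) = 1.0000.
Risk-neutral probability p = (1.0000 − 0.65)/(1.3 − 0.65) = 0.3500/0.6500 = 0.5385
Terminal stock prices: S_uu = 194.4, S_ud = 97.17, S_dd = 48.59
Terminal payoffs (K − S): max(-74.35, 0) = 0, max(22.83, 0) = 22.83, max(71.41, 0) = 71.41
Node u (S = 149.5): V_u = e^(−0.02)·[0.5385·0.0000 + 0.4615·22.8250] = 10.3260
Node d (S = 74.75): V_d = e^(−0.02)·[0.5385·22.8250 + 0.4615·71.4125] = 44.3540
Node 0 (S = 115): V_0 = e^(−0.02)·[0.5385·10.3260 + 0.4615·44.3540] = 25.5158

€25.52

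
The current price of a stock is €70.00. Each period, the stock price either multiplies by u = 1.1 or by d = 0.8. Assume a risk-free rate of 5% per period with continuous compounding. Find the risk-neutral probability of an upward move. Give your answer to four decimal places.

p = 0.8376

Risk-neutral probability p = (e^0.05 − 0.8)/(1.1 − 0.8) = 0.2513/0.3000 = 0.8376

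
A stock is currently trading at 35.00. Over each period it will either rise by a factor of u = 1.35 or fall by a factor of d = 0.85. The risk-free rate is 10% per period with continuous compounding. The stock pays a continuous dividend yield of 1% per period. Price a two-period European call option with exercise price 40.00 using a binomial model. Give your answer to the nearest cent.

4.71

Per-period risk-free factor R = e^0.1 = 1.1052; dividend-adjusted growth = e^(0.1−0.01) = 1.0942.
Risk-neutral probability p = (1.0942 − 0.85)/(1.35 − 0.85) = 0.2442/0.5000 = 0.4883
Terminal stock prices: S_uu = 63.79, S_ud = 40.16, S_dd = 25.29
Terminal payoffs (S − K): max(23.79, 0) = 23.79, max(0.1625, 0) = 0.1625, max(-14.71, 0) = 0
Node u (S = 47.25): V_u = e^(−0.1)·[0.4883·23.7875 + 0.5117·0.1625] = 10.5864
Node d (S = 29.75): V_d = e^(−0.1)·[0.4883·0.1625 + 0.5117·0.0000] = 0.0718
Node 0 (S = 35): V_0 = e^(−0.1)·[0.4883·10.5864 + 0.5117·0.0718] = 4.7111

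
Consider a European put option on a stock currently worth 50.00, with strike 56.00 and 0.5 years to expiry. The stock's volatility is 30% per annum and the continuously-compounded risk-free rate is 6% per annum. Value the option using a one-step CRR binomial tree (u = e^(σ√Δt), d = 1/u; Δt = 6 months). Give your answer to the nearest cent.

7.27

CRR parameters: u = e^(σ√Δt) = e^(0.3·√0.5) = 1.2363, d = 1/u = 0.8089
Per-period rate: rΔt = 0.06·0.5 = 0.03, so R = e^0.03 = 1.0305
Risk-neutral probability p = (e^0.03 − 0.8089)/(1.2363 − 0.8089) = 0.2216/0.4275 = 0.5184
Terminal stock prices: S_u = 61.82, S_d = 40.44
Terminal payoffs (K − S): max(-5.816, 0) = 0, max(15.56, 0) = 15.56
Node 0 (S = 50): V_0 = e^(−0.03)·[0.5184·0.0000 + 0.4816·15.5571] = 7.2707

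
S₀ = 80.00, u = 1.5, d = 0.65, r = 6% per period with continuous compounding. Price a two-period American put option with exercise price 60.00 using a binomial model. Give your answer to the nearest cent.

Risk-neutral probability p = (e^0.06 − 0.65)/(1.5 − 0.65) = 0.4118/0.8500 = 0.4845
Terminal stock prices: S_uu = 180, S_ud = 78, S_dd = 33.8
Terminal payoffs (K − S): max(-120, 0) = 0, max(-18, 0) = 0, max(26.2, 0) = 26.2
Node u (S = 120): continuation = e^(−0.06)·[0.4845·0.0000 + 0.5155·0.0000] = 0.0000; exercise value = 0.0000 ≤ continuation, so V_u = 0.0000
Node d (S = 52): continuation = e^(−0.06)·[0.4845·0.0000 + 0.5155·26.2000] = 12.7192; exercise value = 8.0000 ≤ continuation, so V_d = 12.7192
Node 0 (S = 80): continuation = e^(−0.06)·[0.4845·0.0000 + 0.5155·12.7192] = 6.1748; exercise value = 0.0000 ≤ continuation, so V_0 = 6.1748

6.17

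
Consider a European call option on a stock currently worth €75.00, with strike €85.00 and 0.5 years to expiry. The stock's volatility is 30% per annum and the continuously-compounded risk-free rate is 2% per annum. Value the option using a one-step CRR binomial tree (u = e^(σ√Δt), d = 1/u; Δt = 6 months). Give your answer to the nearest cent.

€3.60

CRR parameters: u = e^(σ√Δt) = e^(0.3·√0.5) = 1.2363, d = 1/u = 0.8089
Per-period rate: rΔt = 0.02·0.5 = 0.01, so R = e^0.01 = 1.0101
Risk-neutral probability p = (e^0.01 − 0.8089)/(1.2363 − 0.8089) = 0.2012/0.4275 = 0.4707
Terminal stock prices: S_u = 92.72, S_d = 60.66
Terminal payoffs (S − K): max(7.723, 0) = 7.723, max(-24.34, 0) = 0
Node 0 (S = 75): V_0 = e^(−0.01)·[0.4707·7.7233 + 0.5293·0.0000] = 3.5990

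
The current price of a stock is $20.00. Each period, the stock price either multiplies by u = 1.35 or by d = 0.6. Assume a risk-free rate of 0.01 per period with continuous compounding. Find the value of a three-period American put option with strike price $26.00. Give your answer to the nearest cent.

$9.21

Risk-neutral probability p = (e^0.01 − 0.6)/(1.35 − 0.6) = 0.4101/0.7500 = 0.5467
Terminal stock prices: S_uuu = 49.21, S_uud = 21.87, S_udd = 9.72, S_ddd = 4.32
Terminal payoffs (K − S): max(-23.21, 0) = 0, max(4.13, 0) = 4.13, max(16.28, 0) = 16.28, max(21.68, 0) = 21.68
Node uu (S = 36.45): continuation = e^(−0.01)·[0.5467·0.0000 + 0.4533·4.1300] = 1.8534; exercise value = 0.0000 ≤ continuation, so V_uu = 1.8534
Node ud (S = 16.2): continuation = e^(−0.01)·[0.5467·4.1300 + 0.4533·16.2800] = 9.5413; exercise value = 9.8000 > continuation, so V_ud = 9.8000 (exercise)
Node dd (S = 7.2): continuation = e^(−0.01)·[0.5467·16.2800 + 0.4533·21.6800] = 18.5413; exercise value = 18.8000 > continuation, so V_dd = 18.8000 (exercise)
Node u (S = 27): continuation = e^(−0.01)·[0.5467·1.8534 + 0.4533·9.8000] = 5.4010; exercise value = 0.0000 ≤ continuation, so V_u = 5.4010
Node d (S = 12): continuation = e^(−0.01)·[0.5467·9.8000 + 0.4533·18.8000] = 13.7413; exercise value = 14.0000 > continuation, so V_d = 14.0000 (exercise)
Node 0 (S = 20): continuation = e^(−0.01)·[0.5467·5.4010 + 0.4533·14.0000] = 9.2061; exercise value = 6.0000 ≤ continuation, so V_0 = 9.2061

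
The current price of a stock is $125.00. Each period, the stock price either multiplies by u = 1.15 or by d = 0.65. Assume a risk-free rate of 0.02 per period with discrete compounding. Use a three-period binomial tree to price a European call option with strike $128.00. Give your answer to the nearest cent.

$23.72

Risk-neutral probability p = (1 + 0.02 − 0.65)/(1.15 − 0.65) = 0.3700/0.5000 = 0.7400
Terminal stock prices: S_uuu = 190.1, S_uud = 107.5, S_udd = 60.73, S_ddd = 34.33
Terminal payoffs (S − K): max(62.11, 0) = 62.11, max(-20.55, 0) = 0, max(-67.27, 0) = 0, max(-93.67, 0) = 0
Node uu (S = 165.3): V_uu = 1/1.02·[0.7400·62.1094 + 0.2600·0.0000] = 45.0597
Node ud (S = 93.44): V_ud = 1/1.02·[0.7400·0.0000 + 0.2600·0.0000] = 0.0000
Node dd (S = 52.81): V_dd = 1/1.02·[0.7400·0.0000 + 0.2600·0.0000] = 0.0000
Node u (S = 143.8): V_u = 1/1.02·[0.7400·45.0597 + 0.2600·0.0000] = 32.6904
Node d (S = 81.25): V_d = 1/1.02·[0.7400·0.0000 + 0.2600·0.0000] = 0.0000
Node 0 (S = 125): V_0 = 1/1.02·[0.7400·32.6904 + 0.2600·0.0000] = 23.7166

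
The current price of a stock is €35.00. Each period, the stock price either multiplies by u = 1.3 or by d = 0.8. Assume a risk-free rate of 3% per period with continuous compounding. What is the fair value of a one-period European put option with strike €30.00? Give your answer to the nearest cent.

Risk-neutral probability p = (e^0.03 − 0.8)/(1.3 − 0.8) = 0.2305/0.5000 = 0.4609
Terminal stock prices: S_u = 45.5, S_d = 28
Terminal payoffs (K − S): max(-15.5, 0) = 0, max(2, 0) = 2
Node 0 (S = 35): V_0 = e^(−0.03)·[0.4609·0.0000 + 0.5391·2.0000] = 1.0463

€1.05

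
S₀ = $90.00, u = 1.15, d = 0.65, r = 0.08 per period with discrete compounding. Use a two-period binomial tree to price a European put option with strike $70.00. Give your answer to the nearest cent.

Risk-neutral probability p = (1 + 0.08 − 0.65)/(1.15 − 0.65) = 0.4300/0.5000 = 0.8600
Terminal stock prices: S_uu = 119, S_ud = 67.27, S_dd = 38.03
Terminal payoffs (K − S): max(-49.02, 0) = 0, max(2.725, 0) = 2.725, max(31.97, 0) = 31.97
Node u (S = 103.5): V_u = 1/1.08·[0.8600·0.0000 + 0.1400·2.7250] = 0.3532
Node d (S = 58.5): V_d = 1/1.08·[0.8600·2.7250 + 0.1400·31.9750] = 6.3148
Node 0 (S = 90): V_0 = 1/1.08·[0.8600·0.3532 + 0.1400·6.3148] = 1.0999

$1.10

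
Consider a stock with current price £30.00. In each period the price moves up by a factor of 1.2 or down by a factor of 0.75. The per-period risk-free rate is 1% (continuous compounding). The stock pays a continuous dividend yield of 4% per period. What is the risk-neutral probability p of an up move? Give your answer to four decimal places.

p = 0.4899

Per-period risk-free factor R = e^0.01 = 1.0101; dividend-adjusted growth = e^(0.01−0.04) = 0.9704.
Risk-neutral probability p = (0.9704 − 0.75)/(1.2 − 0.75) = 0.2204/0.4500 = 0.4899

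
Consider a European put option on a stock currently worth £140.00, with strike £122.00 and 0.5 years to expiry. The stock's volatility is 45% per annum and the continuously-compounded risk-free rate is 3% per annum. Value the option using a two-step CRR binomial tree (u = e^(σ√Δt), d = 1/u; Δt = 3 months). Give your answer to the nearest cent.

£9.38

CRR parameters: u = e^(σ√Δt) = e^(0.45·√0.25) = 1.2523, d = 1/u = 0.7985
Per-period rate: rΔt = 0.03·0.25 = 0.0075, so R = e^0.0075 = 1.0075
Risk-neutral probability p = (e^0.0075 − 0.7985)/(1.2523 − 0.7985) = 0.2090/0.4538 = 0.4606
Terminal stock prices: S_uu = 219.6, S_ud = 140, S_dd = 89.27
Terminal payoffs (K − S): max(-97.56, 0) = 0, max(-18, 0) = 0, max(32.73, 0) = 32.73
Node u (S = 175.3): V_u = e^(−0.0075)·[0.4606·0.0000 + 0.5394·0.0000] = 0.0000
Node d (S = 111.8): V_d = e^(−0.0075)·[0.4606·0.0000 + 0.5394·32.7321] = 17.5246
Node 0 (S = 140): V_0 = e^(−0.0075)·[0.4606·0.0000 + 0.5394·17.5246] = 9.3825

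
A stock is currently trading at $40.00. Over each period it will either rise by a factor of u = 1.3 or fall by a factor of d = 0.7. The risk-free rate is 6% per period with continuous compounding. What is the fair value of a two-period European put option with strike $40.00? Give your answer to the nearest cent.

Risk-neutral probability p = (e^0.06 − 0.7)/(1.3 − 0.7) = 0.3618/0.6000 = 0.6031
Terminal stock prices: S_uu = 67.6, S_ud = 36.4, S_dd = 19.6
Terminal payoffs (K − S): max(-27.6, 0) = 0, max(3.6, 0) = 3.6, max(20.4, 0) = 20.4
Node u (S = 52): V_u = e^(−0.06)·[0.6031·0.0000 + 0.3969·3.6000] = 1.3458
Node d (S = 28): V_d = e^(−0.06)·[0.6031·3.6000 + 0.3969·20.4000] = 9.6706
Node 0 (S = 40): V_0 = e^(−0.06)·[0.6031·1.3458 + 0.3969·9.6706] = 4.3794

$4.38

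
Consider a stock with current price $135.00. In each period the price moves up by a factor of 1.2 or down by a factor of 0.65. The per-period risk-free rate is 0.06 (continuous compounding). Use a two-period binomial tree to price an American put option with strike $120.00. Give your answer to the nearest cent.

$10.08

Risk-neutral probability p = (e^0.06 − 0.65)/(1.2 − 0.65) = 0.4118/0.5500 = 0.7488
Terminal stock prices: S_uu = 194.4, S_ud = 105.3, S_dd = 57.04
Terminal payoffs (K − S): max(-74.4, 0) = 0, max(14.7, 0) = 14.7, max(62.96, 0) = 62.96
Node u (S = 162): continuation = e^(−0.06)·[0.7488·0.0000 + 0.2512·14.7000] = 3.4777; exercise value = 0.0000 ≤ continuation, so V_u = 3.4777
Node d (S = 87.75): continuation = e^(−0.06)·[0.7488·14.7000 + 0.2512·62.9625] = 25.2617; exercise value = 32.2500 > continuation, so V_d = 32.2500 (exercise)
Node 0 (S = 135): continuation = e^(−0.06)·[0.7488·3.4777 + 0.2512·32.2500] = 10.0820; exercise value = 0.0000 ≤ continuation, so V_0 = 10.0820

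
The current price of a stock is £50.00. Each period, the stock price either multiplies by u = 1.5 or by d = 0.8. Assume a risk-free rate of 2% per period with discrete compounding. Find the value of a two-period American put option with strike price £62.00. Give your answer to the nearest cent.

Risk-neutral probability p = (1 + 0.02 − 0.8)/(1.5 − 0.8) = 0.2200/0.7000 = 0.3143
Terminal stock prices: S_uu = 112.5, S_ud = 60, S_dd = 32
Terminal payoffs (K − S): max(-50.5, 0) = 0, max(2, 0) = 2, max(30, 0) = 30
Node u (S = 75): continuation = 1/1.02·[0.3143·0.0000 + 0.6857·2.0000] = 1.3445; exercise value = 0.0000 ≤ continuation, so V_u = 1.3445
Node d (S = 40): continuation = 1/1.02·[0.3143·2.0000 + 0.6857·30.0000] = 20.7843; exercise value = 22.0000 > continuation, so V_d = 22.0000 (exercise)
Node 0 (S = 50): continuation = 1/1.02·[0.3143·1.3445 + 0.6857·22.0000] = 15.2042; exercise value = 12.0000 ≤ continuation, so V_0 = 15.2042

£15.20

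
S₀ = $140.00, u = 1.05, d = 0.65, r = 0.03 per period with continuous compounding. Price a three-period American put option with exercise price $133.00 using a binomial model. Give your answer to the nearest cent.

Risk-neutral probability p = (e^0.03 − 0.65)/(1.05 − 0.65) = 0.3805/0.4000 = 0.9511
Terminal stock prices: S_uuu = 162.1, S_uud = 100.3, S_udd = 62.11, S_ddd = 38.45
Terminal payoffs (K − S): max(-29.07, 0) = 0, max(32.67, 0) = 32.67, max(70.89, 0) = 70.89, max(94.55, 0) = 94.55
Node uu (S = 154.3): continuation = e^(−0.03)·[0.9511·0.0000 + 0.0489·32.6725] = 1.5493; exercise value = 0.0000 ≤ continuation, so V_uu = 1.5493
Node ud (S = 95.55): continuation = e^(−0.03)·[0.9511·32.6725 + 0.0489·70.8925] = 33.5193; exercise value = 37.4500 > continuation, so V_ud = 37.4500 (exercise)
Node dd (S = 59.15): continuation = e^(−0.03)·[0.9511·70.8925 + 0.0489·94.5525] = 69.9193; exercise value = 73.8500 > continuation, so V_dd = 73.8500 (exercise)
Node u (S = 147): continuation = e^(−0.03)·[0.9511·1.5493 + 0.0489·37.4500] = 3.2059; exercise value = 0.0000 ≤ continuation, so V_u = 3.2059
Node d (S = 91): continuation = e^(−0.03)·[0.9511·37.4500 + 0.0489·73.8500] = 38.0693; exercise value = 42.0000 > continuation, so V_d = 42.0000 (exercise)
Node 0 (S = 140): continuation = e^(−0.03)·[0.9511·3.2059 + 0.0489·42.0000] = 4.9508; exercise value = 0.0000 ≤ continuation, so V_0 = 4.9508

$4.95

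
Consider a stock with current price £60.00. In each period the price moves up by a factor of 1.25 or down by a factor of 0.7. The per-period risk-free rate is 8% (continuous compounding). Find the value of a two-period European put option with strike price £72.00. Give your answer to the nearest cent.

Risk-neutral probability p = (e^0.08 − 0.7)/(1.25 − 0.7) = 0.3833/0.5500 = 0.6969
Terminal stock prices: S_uu = 93.75, S_ud = 52.5, S_dd = 29.4
Terminal payoffs (K − S): max(-21.75, 0) = 0, max(19.5, 0) = 19.5, max(42.6, 0) = 42.6
Node u (S = 75): V_u = e^(−0.08)·[0.6969·0.0000 + 0.3031·19.5000] = 5.4563
Node d (S = 42): V_d = e^(−0.08)·[0.6969·19.5000 + 0.3031·42.6000] = 24.4644
Node 0 (S = 60): V_0 = e^(−0.08)·[0.6969·5.4563 + 0.3031·24.4644] = 10.3554

£10.36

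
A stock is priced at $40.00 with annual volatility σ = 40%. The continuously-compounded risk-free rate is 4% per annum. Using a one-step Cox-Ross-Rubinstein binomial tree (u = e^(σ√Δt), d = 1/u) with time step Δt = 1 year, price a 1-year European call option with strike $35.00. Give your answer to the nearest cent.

CRR parameters: u = e^(σ√Δt) = e^(0.4·√1) = 1.4918, d = 1/u = 0.6703
Per-period rate: rΔt = 0.04·1 = 0.04, so R = e^0.04 = 1.0408
Risk-neutral probability p = (e^0.04 − 0.6703)/(1.4918 − 0.6703) = 0.3705/0.8215 = 0.4510
Terminal stock prices: S_u = 59.67, S_d = 26.81
Terminal payoffs (S − K): max(24.67, 0) = 24.67, max(-8.187, 0) = 0
Node 0 (S = 40): V_0 = e^(−0.04)·[0.4510·24.6730 + 0.5490·0.0000] = 10.6910

$10.69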